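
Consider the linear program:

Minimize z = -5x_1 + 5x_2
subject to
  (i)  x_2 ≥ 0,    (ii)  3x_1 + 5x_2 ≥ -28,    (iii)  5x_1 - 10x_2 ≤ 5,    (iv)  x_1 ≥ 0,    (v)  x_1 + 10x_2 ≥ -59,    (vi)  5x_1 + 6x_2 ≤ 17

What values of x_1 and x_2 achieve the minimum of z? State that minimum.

Extreme points and z = -5x_1 + 5x_2:
  (1, 0) → z = -5
  (0, 0) → z = 0
  (5/2, 3/4) → z = -35/4
  (0, 17/6) → z = 85/6

At the optimal vertex, 5x_1 - 10x_2 = 5 and 5x_1 + 6x_2 = 17.
Solving simultaneously gives x_1 = 5/2, x_2 = 3/4.

x_1 = 5/2, x_2 = 3/4, minimum z = -35/4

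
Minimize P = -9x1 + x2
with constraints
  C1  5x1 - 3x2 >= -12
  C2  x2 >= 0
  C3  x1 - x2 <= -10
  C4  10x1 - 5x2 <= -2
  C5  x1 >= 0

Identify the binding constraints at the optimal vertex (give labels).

Vertices and P = -9x1 + x2:
  (9, 19) → P = -62
  (54/5, 22) → P = -376/5
  (48/5, 98/5) → P = -334/5

The minimum is at (54/5, 22). Substituting into each constraint, equality holds for C1 and C4; the remaining constraints have slack.

C1 and C4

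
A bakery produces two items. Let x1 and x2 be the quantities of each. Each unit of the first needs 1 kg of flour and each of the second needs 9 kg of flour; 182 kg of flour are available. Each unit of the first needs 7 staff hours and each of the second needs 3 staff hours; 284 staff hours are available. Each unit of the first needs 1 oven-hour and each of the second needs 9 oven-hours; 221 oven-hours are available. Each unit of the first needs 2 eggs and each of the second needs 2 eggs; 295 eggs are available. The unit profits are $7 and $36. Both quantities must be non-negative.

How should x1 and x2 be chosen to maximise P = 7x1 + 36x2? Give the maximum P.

x1 = 67/2, x2 = 33/2, maximum P = 1657/2

Feasible corners and P = 7x1 + 36x2:
  (0, 0) → P = 0
  (0, 182/9) → P = 728
  (284/7, 0) → P = 284
  (67/2, 33/2) → P = 1657/2

At the optimal vertex, x1 + 9x2 = 182 and 7x1 + 3x2 = 284.
Solving simultaneously gives x1 = 67/2, x2 = 33/2.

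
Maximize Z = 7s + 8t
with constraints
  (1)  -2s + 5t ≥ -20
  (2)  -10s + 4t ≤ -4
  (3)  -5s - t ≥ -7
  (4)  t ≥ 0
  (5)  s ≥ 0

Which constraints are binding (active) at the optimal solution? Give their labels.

(2) and (3)

Vertices and Z = 7s + 8t:
  (16/15, 5/3) → Z = 104/5
  (2/5, 0) → Z = 14/5
  (7/5, 0) → Z = 49/5

The maximum is at (16/15, 5/3). Substituting into each constraint, equality holds for (2) and (3); the remaining constraints have slack.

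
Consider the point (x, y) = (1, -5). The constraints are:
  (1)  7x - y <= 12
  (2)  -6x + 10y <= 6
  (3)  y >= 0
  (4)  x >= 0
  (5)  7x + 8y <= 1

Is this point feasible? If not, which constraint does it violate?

Constraint (3): y = -5, which is not ≥ 0. All other constraints are satisfied.

not feasible — violates (3)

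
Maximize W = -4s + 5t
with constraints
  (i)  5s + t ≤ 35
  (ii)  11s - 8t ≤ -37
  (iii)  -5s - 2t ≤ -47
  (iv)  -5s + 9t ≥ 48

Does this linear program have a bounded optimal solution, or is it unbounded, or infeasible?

unbounded

From the feasible point (23/5, 12), moving in the direction (-1, 5) keeps every constraint satisfied while W increases without bound.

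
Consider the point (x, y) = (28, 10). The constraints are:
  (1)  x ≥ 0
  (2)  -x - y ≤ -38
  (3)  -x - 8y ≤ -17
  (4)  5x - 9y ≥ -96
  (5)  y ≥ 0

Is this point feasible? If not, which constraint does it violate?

(1): 28 ≥ 0 ✓
(2): -38 ≤ -38 ✓
(3): -108 ≤ -17 ✓
(4): 50 ≥ -96 ✓
(5): 10 ≥ 0 ✓

feasible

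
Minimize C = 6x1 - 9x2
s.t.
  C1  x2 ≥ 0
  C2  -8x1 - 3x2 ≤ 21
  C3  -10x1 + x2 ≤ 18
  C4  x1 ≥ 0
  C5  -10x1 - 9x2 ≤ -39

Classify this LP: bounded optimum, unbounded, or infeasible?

unbounded

From the feasible point (39/10, 0), moving in the direction (1, 10) keeps every constraint satisfied while C decreases without bound.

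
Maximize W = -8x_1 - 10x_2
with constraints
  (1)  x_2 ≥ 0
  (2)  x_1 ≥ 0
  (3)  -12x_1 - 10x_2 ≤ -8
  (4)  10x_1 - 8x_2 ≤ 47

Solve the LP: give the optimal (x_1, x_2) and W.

x_1 = 2/3, x_2 = 0, maximum W = -16/3

The feasible region is unbounded (it extends along (0, 1), (4, 5)), but W strictly decreases along every unbounded feasible direction, so there is no improving ray and the maximum is attained at a vertex.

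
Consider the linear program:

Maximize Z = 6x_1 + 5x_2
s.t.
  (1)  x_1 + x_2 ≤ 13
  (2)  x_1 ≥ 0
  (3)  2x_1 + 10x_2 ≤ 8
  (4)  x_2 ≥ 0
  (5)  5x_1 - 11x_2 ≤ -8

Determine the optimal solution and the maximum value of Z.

x_1 = 1/9, x_2 = 7/9, maximum Z = 41/9

At the optimal vertex, 2x_1 + 10x_2 = 8 and 5x_1 - 11x_2 = -8.
Solving simultaneously gives x_1 = 1/9, x_2 = 7/9.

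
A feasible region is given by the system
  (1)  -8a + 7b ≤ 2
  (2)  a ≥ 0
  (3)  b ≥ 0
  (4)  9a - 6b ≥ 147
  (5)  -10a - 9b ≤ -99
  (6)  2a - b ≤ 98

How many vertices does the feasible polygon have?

Pairwise boundary intersections that survive every other constraint:
  (347/5, 398/5)
  (344/3, 394/3)
  (49/3, 0)
  (49, 0)

4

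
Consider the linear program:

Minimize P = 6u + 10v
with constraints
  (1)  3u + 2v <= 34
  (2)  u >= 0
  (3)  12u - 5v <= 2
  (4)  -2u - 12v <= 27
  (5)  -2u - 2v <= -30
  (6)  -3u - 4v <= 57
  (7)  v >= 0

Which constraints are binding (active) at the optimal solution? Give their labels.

(1) and (5)

Vertices and P = 6u + 10v:
  (0, 17) → P = 170
  (4, 11) → P = 134
  (0, 15) → P = 150

The minimum is at (4, 11). Substituting into each constraint, equality holds for (1) and (5); the remaining constraints have slack.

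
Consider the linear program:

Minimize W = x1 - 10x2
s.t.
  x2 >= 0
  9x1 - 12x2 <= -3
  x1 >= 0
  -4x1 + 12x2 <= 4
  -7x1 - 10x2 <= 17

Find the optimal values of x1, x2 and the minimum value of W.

x1 = 1/5, x2 = 2/5, minimum W = -19/5

Extreme points and W = x1 - 10x2:
  (0, 1/4) → W = -5/2
  (1/5, 2/5) → W = -19/5
  (0, 1/3) → W = -10/3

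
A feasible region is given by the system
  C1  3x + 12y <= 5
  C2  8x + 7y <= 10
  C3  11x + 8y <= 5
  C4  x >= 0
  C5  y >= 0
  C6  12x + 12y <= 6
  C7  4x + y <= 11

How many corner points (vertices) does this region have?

The feasible vertices (each the meet of two boundaries and inside every other half-plane) are:
  (0, 5/12)
  (1/9, 7/18)
  (5/11, 0)
  (1/3, 1/6)
  (0, 0)

5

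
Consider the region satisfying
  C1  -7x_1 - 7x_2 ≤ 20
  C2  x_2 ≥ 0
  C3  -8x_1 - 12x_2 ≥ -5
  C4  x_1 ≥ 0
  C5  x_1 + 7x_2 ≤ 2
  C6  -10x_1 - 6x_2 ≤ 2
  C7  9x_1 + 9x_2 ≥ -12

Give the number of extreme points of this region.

4

Of the 20 pairwise boundary intersections, those satisfying every inequality are:
  (5/8, 0)
  (0, 0)
  (1/4, 1/4)
  (0, 2/7)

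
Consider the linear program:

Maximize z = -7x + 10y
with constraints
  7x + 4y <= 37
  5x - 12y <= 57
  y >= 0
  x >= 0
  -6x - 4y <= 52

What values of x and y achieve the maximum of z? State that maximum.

x = 0, y = 37/4, maximum z = 185/2

Corner points and z = -7x + 10y:
  (37/7, 0) → z = -37
  (0, 37/4) → z = 185/2
  (0, 0) → z = 0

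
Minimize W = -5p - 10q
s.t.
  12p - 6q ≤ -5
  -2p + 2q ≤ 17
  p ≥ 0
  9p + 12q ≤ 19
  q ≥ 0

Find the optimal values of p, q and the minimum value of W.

p = 0, q = 19/12, minimum W = -95/6

Corner points and W = -5p - 10q:
  (0, 5/6) → W = -25/3
  (3/11, 91/66) → W = -500/33
  (0, 19/12) → W = -95/6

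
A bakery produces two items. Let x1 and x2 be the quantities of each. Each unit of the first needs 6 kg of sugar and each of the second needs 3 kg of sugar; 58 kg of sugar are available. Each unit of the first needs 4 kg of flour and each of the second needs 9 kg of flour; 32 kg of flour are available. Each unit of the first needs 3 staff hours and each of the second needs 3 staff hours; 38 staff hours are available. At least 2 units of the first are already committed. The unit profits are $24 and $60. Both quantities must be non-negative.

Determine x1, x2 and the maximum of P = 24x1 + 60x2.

Extreme points and P = 24x1 + 60x2:
  (8, 0) → P = 192
  (2, 0) → P = 48
  (2, 8/3) → P = 208

x1 = 2, x2 = 8/3, maximum P = 208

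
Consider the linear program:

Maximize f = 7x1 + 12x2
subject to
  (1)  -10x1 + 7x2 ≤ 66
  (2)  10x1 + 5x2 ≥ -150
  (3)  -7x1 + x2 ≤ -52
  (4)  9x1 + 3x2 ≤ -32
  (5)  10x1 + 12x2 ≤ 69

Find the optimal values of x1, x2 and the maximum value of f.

Corner points and f = 7x1 + 12x2:
  (22/9, -314/9) → f = -3614/9
  (58/3, -206/3) → f = -2066/3
  (62/15, -346/15) → f = -3718/15

x1 = 62/15, x2 = -346/15, maximum f = -3718/15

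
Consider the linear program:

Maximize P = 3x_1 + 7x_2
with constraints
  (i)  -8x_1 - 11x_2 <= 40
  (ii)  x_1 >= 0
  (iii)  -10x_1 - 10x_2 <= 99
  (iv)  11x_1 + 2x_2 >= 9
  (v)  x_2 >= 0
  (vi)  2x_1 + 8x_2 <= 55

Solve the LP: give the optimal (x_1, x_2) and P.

Extreme points and P = 3x_1 + 7x_2:
  (0, 9/2) → P = 63/2
  (0, 55/8) → P = 385/8
  (9/11, 0) → P = 27/11
  (55/2, 0) → P = 165/2

x_1 = 55/2, x_2 = 0, maximum P = 165/2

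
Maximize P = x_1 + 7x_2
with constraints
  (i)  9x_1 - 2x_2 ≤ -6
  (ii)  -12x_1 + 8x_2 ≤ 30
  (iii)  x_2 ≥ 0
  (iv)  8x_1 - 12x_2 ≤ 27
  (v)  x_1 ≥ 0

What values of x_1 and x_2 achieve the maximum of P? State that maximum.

x_1 = 1/4, x_2 = 33/8, maximum P = 233/8

Corner points and P = x_1 + 7x_2:
  (1/4, 33/8) → P = 233/8
  (0, 3) → P = 21
  (0, 15/4) → P = 105/4

At the optimal vertex, 9x_1 - 2x_2 = -6 and -12x_1 + 8x_2 = 30.
Solving simultaneously gives x_1 = 1/4, x_2 = 33/8.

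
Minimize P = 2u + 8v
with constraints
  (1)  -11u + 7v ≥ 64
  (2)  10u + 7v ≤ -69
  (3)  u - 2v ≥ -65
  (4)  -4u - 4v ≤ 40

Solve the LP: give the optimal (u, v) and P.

u = -67/9, v = -23/9, minimum P = -106/3

Corner points and P = 2u + 8v:
  (-19/3, -17/21) → P = -134/7
  (-67/9, -23/9) → P = -106/3
  (-593/27, 581/27) → P = 1154/9
  (-85/3, 55/3) → P = 90

The optimum lies where -11u + 7v = 64 and -4u - 4v = 40.
Solving simultaneously gives u = -67/9, v = -23/9.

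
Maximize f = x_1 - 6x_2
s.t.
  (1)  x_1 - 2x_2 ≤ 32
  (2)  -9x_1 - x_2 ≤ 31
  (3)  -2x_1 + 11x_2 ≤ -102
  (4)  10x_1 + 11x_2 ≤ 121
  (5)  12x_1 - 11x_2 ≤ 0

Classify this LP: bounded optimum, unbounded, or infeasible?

infeasible

The boundaries x_1 - 2x_2 = 32 and -9x_1 - x_2 = 31 meet at (-30/19, -319/19), but that point violates 12x_1 - 11x_2 ≤ 0. Every candidate vertex is excluded by some other constraint, so the feasible region is empty.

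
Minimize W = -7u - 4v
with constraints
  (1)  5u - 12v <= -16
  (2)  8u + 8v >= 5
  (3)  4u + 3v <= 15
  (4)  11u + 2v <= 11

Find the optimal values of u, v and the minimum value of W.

u = 3/25, v = 121/25, minimum W = -101/5

Feasible corners and W = -7u - 4v:
  (-1/2, 9/8) → W = -1
  (50/71, 231/142) → W = -812/71
  (3/25, 121/25) → W = -101/5
The feasible region is unbounded (it extends along (-3, 4), (-1, 1)), but W strictly increases along every unbounded feasible direction, so there is no improving ray and the minimum is attained at a vertex.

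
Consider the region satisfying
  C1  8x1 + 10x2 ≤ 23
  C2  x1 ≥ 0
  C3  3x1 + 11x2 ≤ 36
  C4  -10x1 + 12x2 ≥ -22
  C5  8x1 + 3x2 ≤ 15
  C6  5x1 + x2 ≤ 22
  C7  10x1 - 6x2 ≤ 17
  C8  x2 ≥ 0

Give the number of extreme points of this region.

Intersecting each pair of boundary lines and keeping only the points that satisfy every inequality leaves:
  (0, 23/10)
  (81/56, 8/7)
  (0, 0)
  (47/26, 7/39)
  (17/10, 0)

5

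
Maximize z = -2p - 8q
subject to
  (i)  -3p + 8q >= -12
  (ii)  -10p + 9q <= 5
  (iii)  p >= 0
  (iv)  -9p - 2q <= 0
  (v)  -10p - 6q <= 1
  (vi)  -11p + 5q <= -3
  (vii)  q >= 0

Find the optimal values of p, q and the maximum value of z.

Extreme points and z = -2p - 8q:
  (4, 0) → z = -8
  (52/49, 85/49) → z = -16
  (3/11, 0) → z = -6/11
The feasible region is unbounded (it extends along (9, 10), (8, 3)), but z strictly decreases along every unbounded feasible direction, so there is no improving ray and the maximum is attained at a vertex.

The optimum lies where -11p + 5q = -3 and q = 0.
Solving simultaneously gives p = 3/11, q = 0.

p = 3/11, q = 0, maximum z = -6/11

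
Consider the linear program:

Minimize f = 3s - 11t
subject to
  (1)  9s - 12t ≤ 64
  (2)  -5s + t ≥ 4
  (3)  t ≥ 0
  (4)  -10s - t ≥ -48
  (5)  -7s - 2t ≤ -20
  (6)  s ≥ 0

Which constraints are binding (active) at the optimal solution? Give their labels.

(4) and (6)

Corner points and f = 3s - 11t:
  (44/15, 56/3) → f = -2948/15
  (12/17, 128/17) → f = -1372/17
  (0, 48) → f = -528
  (0, 10) → f = -110

The minimum is at (0, 48). Substituting into each constraint, equality holds for (4) and (6); the remaining constraints have slack.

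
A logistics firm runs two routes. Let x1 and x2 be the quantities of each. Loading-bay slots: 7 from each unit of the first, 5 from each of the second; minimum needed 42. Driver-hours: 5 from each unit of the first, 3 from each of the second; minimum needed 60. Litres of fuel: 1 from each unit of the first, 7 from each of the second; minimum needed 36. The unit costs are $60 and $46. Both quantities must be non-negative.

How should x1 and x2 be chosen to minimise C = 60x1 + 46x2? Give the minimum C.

x1 = 39/4, x2 = 15/4, minimum C = 1515/2

Feasible corners and C = 60x1 + 46x2:
  (0, 20) → C = 920
  (36, 0) → C = 2160
  (39/4, 15/4) → C = 1515/2
The feasible region is unbounded (it extends along (0, 1), (1, 0)), but C strictly increases along every unbounded feasible direction, so there is no improving ray and the minimum is attained at a vertex.

At the optimal vertex, 5x1 + 3x2 = 60 and x1 + 7x2 = 36.
Solving simultaneously gives x1 = 39/4, x2 = 15/4.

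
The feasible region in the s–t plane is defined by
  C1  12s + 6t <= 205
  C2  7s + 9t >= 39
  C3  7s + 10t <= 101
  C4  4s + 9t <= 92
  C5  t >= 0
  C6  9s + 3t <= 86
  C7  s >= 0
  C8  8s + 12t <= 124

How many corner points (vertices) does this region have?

Intersecting each pair of boundary lines and keeping only the points that satisfy every inequality leaves:
  (39/7, 0)
  (0, 13/3)
  (557/69, 307/69)
  (0, 101/10)
  (86/9, 0)

5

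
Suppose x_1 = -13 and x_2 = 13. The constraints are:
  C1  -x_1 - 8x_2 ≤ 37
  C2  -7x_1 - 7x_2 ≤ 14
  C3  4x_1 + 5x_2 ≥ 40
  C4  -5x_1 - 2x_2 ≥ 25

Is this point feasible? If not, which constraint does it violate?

not feasible — violates C3

Constraint C3: 4x_1 + 5x_2 = 13, which is not ≥ 40. All other constraints are satisfied.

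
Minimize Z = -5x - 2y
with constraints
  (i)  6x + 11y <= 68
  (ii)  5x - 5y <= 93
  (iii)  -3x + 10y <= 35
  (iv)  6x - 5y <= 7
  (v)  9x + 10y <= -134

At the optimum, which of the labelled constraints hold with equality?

Extreme points and Z = -5x - 2y:
  (-86, -523/5) → Z = 3196/5
  (-169/12, -29/40) → Z = 1078/15
  (-40/7, -289/35) → Z = 1578/35
The feasible region is unbounded (it extends along (-10, -3), (-1, -1)), but Z strictly increases along every unbounded feasible direction, so there is no improving ray and the minimum is attained at a vertex.

The minimum is at (-40/7, -289/35). Substituting into each constraint, equality holds for (iv) and (v); the remaining constraints have slack.

(iv) and (v)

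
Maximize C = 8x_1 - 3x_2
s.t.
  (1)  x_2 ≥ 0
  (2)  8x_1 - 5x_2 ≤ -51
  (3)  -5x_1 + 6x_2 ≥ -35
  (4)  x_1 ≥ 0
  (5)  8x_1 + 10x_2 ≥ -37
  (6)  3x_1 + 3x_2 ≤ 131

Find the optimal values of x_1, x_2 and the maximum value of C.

Vertices and C = 8x_1 - 3x_2:
  (0, 51/5) → C = -153/5
  (502/39, 1201/39) → C = 413/39
  (0, 131/3) → C = -131

x_1 = 502/39, x_2 = 1201/39, maximum C = 413/39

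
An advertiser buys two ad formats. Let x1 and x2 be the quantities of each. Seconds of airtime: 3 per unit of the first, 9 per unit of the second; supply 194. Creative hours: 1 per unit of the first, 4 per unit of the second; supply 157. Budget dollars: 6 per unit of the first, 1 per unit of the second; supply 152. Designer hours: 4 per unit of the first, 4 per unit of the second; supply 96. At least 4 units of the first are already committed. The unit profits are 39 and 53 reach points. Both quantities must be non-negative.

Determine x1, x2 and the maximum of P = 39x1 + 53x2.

x1 = 4, x2 = 20, maximum P = 1216

Corner points and P = 39x1 + 53x2:
  (24, 0) → P = 936
  (4, 0) → P = 156
  (4, 20) → P = 1216

The binding constraints are 4x1 + 4x2 = 96 and x1 = 4.
Solving simultaneously gives x1 = 4, x2 = 20.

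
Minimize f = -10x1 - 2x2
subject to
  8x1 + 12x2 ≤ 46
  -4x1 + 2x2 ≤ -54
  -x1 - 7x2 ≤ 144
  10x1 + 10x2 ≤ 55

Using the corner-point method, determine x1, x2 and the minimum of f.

x1 = 365/12, x2 = -299/12, minimum f = -763/3

Feasible corners and f = -10x1 - 2x2:
  (3, -21) → f = 12
  (65/6, -16/3) → f = -293/3
  (365/12, -299/12) → f = -763/3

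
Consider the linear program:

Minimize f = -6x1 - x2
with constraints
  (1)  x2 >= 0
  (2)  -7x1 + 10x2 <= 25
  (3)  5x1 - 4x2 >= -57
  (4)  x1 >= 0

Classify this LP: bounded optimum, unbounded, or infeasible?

unbounded

From the feasible point (0, 0), moving in the direction (10, 7) keeps every constraint satisfied while f decreases without bound.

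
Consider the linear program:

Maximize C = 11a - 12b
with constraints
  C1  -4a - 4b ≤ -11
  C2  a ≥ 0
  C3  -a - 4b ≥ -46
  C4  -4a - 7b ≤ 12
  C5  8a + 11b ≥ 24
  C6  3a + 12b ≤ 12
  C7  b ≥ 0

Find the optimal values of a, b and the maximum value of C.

Extreme points and C = 11a - 12b:
  (52/21, 8/21) → C = 68/3
  (3, 0) → C = 33
  (4, 0) → C = 44

The binding constraints are 3a + 12b = 12 and b = 0.
Solving simultaneously gives a = 4, b = 0.

a = 4, b = 0, maximum C = 44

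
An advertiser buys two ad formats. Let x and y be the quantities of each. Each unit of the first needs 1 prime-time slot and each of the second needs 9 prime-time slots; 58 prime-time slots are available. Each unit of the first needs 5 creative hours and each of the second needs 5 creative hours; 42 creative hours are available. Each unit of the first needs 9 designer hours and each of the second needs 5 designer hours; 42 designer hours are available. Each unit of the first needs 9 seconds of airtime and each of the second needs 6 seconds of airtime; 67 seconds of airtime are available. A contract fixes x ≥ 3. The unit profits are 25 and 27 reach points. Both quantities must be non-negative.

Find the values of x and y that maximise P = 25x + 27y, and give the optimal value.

x = 3, y = 3, maximum P = 156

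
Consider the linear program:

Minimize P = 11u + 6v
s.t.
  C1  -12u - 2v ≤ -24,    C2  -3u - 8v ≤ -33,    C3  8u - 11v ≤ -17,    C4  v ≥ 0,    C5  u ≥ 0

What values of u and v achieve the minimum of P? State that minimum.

u = 7/5, v = 18/5, minimum P = 37

Vertices and P = 11u + 6v:
  (7/5, 18/5) → P = 37
  (0, 12) → P = 72
  (227/97, 315/97) → P = 4387/97
The feasible region is unbounded (it extends along (0, 1), (11, 8)), but P strictly increases along every unbounded feasible direction, so there is no improving ray and the minimum is attained at a vertex.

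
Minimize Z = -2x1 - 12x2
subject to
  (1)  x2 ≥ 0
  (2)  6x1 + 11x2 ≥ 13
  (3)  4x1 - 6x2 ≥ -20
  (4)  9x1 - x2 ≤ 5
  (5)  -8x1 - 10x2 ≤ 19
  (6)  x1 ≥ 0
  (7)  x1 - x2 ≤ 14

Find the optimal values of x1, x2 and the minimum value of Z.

x1 = 1, x2 = 4, minimum Z = -50

Vertices and Z = -2x1 - 12x2:
  (68/105, 29/35) → Z = -236/21
  (0, 13/11) → Z = -156/11
  (1, 4) → Z = -50
  (0, 10/3) → Z = -40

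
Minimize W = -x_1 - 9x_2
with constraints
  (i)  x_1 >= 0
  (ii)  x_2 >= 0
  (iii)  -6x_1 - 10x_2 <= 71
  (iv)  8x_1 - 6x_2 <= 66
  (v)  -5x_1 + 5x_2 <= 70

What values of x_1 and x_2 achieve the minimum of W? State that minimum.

x_1 = 75, x_2 = 89, minimum W = -876

Feasible corners and W = -x_1 - 9x_2:
  (0, 0) → W = 0
  (0, 14) → W = -126
  (33/4, 0) → W = -33/4
  (75, 89) → W = -876

The binding constraints are 8x_1 - 6x_2 = 66 and -5x_1 + 5x_2 = 70.
Solving simultaneously gives x_1 = 75, x_2 = 89.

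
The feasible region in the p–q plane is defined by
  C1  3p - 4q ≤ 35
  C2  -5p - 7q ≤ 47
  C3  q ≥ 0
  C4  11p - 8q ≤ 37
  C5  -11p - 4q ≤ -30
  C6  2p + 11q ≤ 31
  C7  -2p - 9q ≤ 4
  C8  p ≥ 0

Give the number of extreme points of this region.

4

Intersecting each pair of boundary lines and keeping only the points that satisfy every inequality leaves:
  (37/11, 0)
  (30/11, 0)
  (655/137, 267/137)
  (206/113, 281/113)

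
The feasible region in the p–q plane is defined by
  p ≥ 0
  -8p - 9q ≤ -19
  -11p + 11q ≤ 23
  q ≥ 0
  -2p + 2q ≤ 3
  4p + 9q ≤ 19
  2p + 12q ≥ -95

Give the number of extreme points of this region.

4

The feasible vertices (each the meet of two boundaries and inside every other half-plane) are:
  (19/8, 0)
  (11/34, 31/17)
  (19/4, 0)
  (11/26, 25/13)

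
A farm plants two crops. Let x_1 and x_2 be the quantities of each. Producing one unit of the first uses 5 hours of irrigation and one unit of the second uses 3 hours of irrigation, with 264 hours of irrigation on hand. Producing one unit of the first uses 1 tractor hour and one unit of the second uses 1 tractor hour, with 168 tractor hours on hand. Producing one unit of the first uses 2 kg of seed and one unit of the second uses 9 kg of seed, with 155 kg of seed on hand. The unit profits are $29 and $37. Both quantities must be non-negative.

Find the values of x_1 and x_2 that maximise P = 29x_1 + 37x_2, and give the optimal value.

Corner points and P = 29x_1 + 37x_2:
  (0, 0) → P = 0
  (0, 155/9) → P = 5735/9
  (264/5, 0) → P = 7656/5
  (49, 19/3) → P = 4966/3

The optimum lies where 5x_1 + 3x_2 = 264 and 2x_1 + 9x_2 = 155.
Solving simultaneously gives x_1 = 49, x_2 = 19/3.

x_1 = 49, x_2 = 19/3, maximum P = 4966/3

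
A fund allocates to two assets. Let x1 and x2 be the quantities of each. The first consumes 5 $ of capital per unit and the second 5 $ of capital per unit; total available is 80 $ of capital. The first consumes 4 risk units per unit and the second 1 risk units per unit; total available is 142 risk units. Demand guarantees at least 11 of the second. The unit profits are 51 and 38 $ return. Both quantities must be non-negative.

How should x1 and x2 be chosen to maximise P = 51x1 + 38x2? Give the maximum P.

Feasible corners and P = 51x1 + 38x2:
  (0, 16) → P = 608
  (0, 11) → P = 418
  (5, 11) → P = 673

The optimum lies where 5x1 + 5x2 = 80 and x2 = 11.
Solving simultaneously gives x1 = 5, x2 = 11.

x1 = 5, x2 = 11, maximum P = 673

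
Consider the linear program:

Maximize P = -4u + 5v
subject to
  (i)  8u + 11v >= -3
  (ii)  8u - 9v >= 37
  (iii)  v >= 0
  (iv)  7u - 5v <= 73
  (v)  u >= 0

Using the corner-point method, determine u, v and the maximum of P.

u = 472/23, v = 325/23, maximum P = -263/23

Vertices and P = -4u + 5v:
  (37/8, 0) → P = -37/2
  (472/23, 325/23) → P = -263/23
  (73/7, 0) → P = -292/7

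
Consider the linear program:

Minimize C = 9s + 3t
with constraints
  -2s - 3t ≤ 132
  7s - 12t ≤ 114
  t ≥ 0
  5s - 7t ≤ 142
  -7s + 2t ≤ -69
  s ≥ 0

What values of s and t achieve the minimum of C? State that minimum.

Vertices and C = 9s + 3t:
  (114/7, 0) → C = 1026/7
  (906/11, 424/11) → C = 9426/11
  (69/7, 0) → C = 621/7
The feasible region is unbounded (it extends along (2, 7), (7, 5)), but C strictly increases along every unbounded feasible direction, so there is no improving ray and the minimum is attained at a vertex.

The binding constraints are t = 0 and -7s + 2t = -69.
Solving simultaneously gives s = 69/7, t = 0.

s = 69/7, t = 0, minimum C = 621/7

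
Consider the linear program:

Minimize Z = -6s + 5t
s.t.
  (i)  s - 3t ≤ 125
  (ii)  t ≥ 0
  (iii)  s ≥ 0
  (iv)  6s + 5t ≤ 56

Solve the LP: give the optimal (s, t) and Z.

s = 28/3, t = 0, minimum Z = -56

The optimum lies where t = 0 and 6s + 5t = 56.
Solving simultaneously gives s = 28/3, t = 0.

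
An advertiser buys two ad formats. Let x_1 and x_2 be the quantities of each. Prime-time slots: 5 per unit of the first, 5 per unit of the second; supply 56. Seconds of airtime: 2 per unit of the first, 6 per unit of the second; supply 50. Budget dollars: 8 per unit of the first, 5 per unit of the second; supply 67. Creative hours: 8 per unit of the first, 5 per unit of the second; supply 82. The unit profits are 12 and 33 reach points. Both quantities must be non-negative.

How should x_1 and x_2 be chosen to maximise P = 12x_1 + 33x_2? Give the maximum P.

The optimum lies where 2x_1 + 6x_2 = 50 and 8x_1 + 5x_2 = 67.
Solving simultaneously gives x_1 = 4, x_2 = 7.

x_1 = 4, x_2 = 7, maximum P = 279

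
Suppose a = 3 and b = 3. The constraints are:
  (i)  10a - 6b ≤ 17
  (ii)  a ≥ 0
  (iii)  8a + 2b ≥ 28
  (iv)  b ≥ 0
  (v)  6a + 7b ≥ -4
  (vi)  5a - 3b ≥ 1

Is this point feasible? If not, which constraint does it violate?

feasible

(i): 12 ≤ 17 ✓
(ii): 3 ≥ 0 ✓
(iii): 30 ≥ 28 ✓
(iv): 3 ≥ 0 ✓
(v): 39 ≥ -4 ✓
(vi): 6 ≥ 1 ✓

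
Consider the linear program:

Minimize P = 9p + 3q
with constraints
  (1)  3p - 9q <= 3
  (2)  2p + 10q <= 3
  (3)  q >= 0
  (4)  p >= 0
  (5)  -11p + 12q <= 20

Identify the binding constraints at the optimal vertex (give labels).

Feasible corners and P = 9p + 3q:
  (19/16, 1/16) → P = 87/8
  (1, 0) → P = 9
  (0, 3/10) → P = 9/10
  (0, 0) → P = 0

The minimum is at (0, 0). Substituting into each constraint, equality holds for (3) and (4); the remaining constraints have slack.

(3) and (4)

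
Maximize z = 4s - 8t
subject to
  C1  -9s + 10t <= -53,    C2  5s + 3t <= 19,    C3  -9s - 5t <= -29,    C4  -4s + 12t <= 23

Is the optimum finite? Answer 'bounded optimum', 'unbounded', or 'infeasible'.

unbounded

From the feasible point (349/77, -94/77), moving in the direction (3, -5) keeps every constraint satisfied while z increases without bound.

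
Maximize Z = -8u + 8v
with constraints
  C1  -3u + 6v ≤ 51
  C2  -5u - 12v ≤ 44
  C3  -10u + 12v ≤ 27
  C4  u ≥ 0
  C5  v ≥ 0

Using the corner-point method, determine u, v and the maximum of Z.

Corner points and Z = -8u + 8v:
  (75/4, 143/8) → Z = -7
  (0, 9/4) → Z = 18
  (0, 0) → Z = 0
The feasible region is unbounded (it extends along (1, 0), (2, 1)), but Z strictly decreases along every unbounded feasible direction, so there is no improving ray and the maximum is attained at a vertex.

The binding constraints are -10u + 12v = 27 and u = 0.
Solving simultaneously gives u = 0, v = 9/4.

u = 0, v = 9/4, maximum Z = 18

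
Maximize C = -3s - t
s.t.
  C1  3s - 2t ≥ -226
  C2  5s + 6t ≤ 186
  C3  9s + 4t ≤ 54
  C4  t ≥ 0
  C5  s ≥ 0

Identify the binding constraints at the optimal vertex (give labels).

Vertices and C = -3s - t:
  (6, 0) → C = -18
  (0, 27/2) → C = -27/2
  (0, 0) → C = 0

The maximum is at (0, 0). Substituting into each constraint, equality holds for C4 and C5; the remaining constraints have slack.

C4 and C5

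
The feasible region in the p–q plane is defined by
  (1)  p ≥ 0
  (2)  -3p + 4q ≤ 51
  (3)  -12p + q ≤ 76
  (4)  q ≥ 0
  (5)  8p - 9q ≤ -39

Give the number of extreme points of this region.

The feasible vertices (each the meet of two boundaries and inside every other half-plane) are:
  (0, 51/4)
  (0, 13/3)
  (303/5, 291/5)

3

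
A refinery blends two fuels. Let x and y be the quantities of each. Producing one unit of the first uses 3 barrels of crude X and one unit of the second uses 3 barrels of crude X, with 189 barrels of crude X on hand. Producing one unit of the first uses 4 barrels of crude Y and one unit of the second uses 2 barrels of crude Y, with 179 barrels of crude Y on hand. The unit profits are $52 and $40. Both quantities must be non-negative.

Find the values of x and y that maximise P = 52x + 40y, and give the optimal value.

x = 53/2, y = 73/2, maximum P = 2838

Feasible corners and P = 52x + 40y:
  (0, 0) → P = 0
  (0, 63) → P = 2520
  (179/4, 0) → P = 2327
  (53/2, 73/2) → P = 2838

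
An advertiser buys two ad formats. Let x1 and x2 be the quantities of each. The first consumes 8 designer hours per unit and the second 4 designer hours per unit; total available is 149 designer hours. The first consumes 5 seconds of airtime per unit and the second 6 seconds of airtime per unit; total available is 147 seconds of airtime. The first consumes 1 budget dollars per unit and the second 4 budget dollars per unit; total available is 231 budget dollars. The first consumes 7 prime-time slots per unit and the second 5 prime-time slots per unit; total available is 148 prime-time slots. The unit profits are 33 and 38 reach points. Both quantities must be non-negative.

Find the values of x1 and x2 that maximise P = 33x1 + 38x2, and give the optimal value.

x1 = 9, x2 = 17, maximum P = 943

Corner points and P = 33x1 + 38x2:
  (0, 0) → P = 0
  (0, 49/2) → P = 931
  (149/8, 0) → P = 4917/8
  (51/4, 47/4) → P = 3469/4
  (9, 17) → P = 943

The binding constraints are 5x1 + 6x2 = 147 and 7x1 + 5x2 = 148.
Solving simultaneously gives x1 = 9, x2 = 17.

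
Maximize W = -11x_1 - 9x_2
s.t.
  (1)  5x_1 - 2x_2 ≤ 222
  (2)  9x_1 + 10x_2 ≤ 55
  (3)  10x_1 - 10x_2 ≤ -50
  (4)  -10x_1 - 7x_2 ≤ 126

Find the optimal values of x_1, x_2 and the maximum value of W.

x_1 = -161/17, x_2 = -76/17, maximum W = 2455/17

Vertices and W = -11x_1 - 9x_2:
  (5/19, 100/19) → W = -955/19
  (-1645/37, 1684/37) → W = 2939/37
  (-161/17, -76/17) → W = 2455/17

At the optimal vertex, 10x_1 - 10x_2 = -50 and -10x_1 - 7x_2 = 126.
Solving simultaneously gives x_1 = -161/17, x_2 = -76/17.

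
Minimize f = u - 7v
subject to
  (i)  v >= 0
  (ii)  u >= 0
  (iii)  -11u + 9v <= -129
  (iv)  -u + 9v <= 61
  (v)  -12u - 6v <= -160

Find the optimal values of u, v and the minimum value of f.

The feasible region is unbounded (it extends along (1, 0), (9, 1)), but f strictly increases along every unbounded feasible direction, so there is no improving ray and the minimum is attained at a vertex.

u = 19, v = 80/9, minimum f = -389/9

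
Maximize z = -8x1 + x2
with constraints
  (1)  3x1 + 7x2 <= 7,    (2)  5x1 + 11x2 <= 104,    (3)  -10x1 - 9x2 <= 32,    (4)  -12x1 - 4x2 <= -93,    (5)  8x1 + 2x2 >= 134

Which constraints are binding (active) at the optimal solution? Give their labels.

Feasible corners and z = -8x1 + x2:
  (651/2, -277/2) → z = -5485/2
  (462/25, -173/25) → z = -3869/25
  (635/26, -399/13) → z = -2939/13
The feasible region is unbounded (it extends along (9, -10), (11, -5)), but z strictly decreases along every unbounded feasible direction, so there is no improving ray and the maximum is attained at a vertex.

The maximum is at (462/25, -173/25). Substituting into each constraint, equality holds for (1) and (5); the remaining constraints have slack.

(1) and (5)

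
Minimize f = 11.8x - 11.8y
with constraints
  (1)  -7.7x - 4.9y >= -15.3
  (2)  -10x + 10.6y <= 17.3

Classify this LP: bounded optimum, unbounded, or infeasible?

unbounded

From the feasible point (7741/13062, 28621/13062), moving in the direction (-10.6, -10) keeps every constraint satisfied while f decreases without bound.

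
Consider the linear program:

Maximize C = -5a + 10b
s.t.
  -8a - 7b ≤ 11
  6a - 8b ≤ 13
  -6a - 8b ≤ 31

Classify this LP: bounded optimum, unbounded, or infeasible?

From the feasible point (3/106, -85/53), moving in the direction (-7, 8) keeps every constraint satisfied while C increases without bound.

unbounded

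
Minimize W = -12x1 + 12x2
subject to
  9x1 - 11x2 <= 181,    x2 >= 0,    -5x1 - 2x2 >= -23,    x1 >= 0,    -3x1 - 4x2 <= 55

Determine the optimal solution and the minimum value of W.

x1 = 23/5, x2 = 0, minimum W = -276/5

Extreme points and W = -12x1 + 12x2:
  (23/5, 0) → W = -276/5
  (0, 0) → W = 0
  (0, 23/2) → W = 138

The optimum lies where x2 = 0 and -5x1 - 2x2 = -23.
Solving simultaneously gives x1 = 23/5, x2 = 0.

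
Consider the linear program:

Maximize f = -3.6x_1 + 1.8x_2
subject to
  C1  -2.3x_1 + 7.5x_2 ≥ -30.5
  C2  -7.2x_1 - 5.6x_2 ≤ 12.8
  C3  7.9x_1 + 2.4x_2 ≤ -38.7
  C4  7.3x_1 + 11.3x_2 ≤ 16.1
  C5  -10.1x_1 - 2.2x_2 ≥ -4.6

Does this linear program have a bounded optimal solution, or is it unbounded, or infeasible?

infeasible

The boundaries -2.3x_1 + 7.5x_2 = -30.5 and -7.2x_1 - 5.6x_2 = 12.8 meet at (85/76, -283/76), but that point violates 7.9x_1 + 2.4x_2 ≤ -38.7. Every candidate vertex is excluded by some other constraint, so the feasible region is empty.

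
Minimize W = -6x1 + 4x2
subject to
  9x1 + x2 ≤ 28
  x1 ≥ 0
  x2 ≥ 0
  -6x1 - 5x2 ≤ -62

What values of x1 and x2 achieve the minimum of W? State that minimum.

Corner points and W = -6x1 + 4x2:
  (0, 28) → W = 112
  (2, 10) → W = 28
  (0, 62/5) → W = 248/5

The optimum lies where 9x1 + x2 = 28 and -6x1 - 5x2 = -62.
Solving simultaneously gives x1 = 2, x2 = 10.

x1 = 2, x2 = 10, minimum W = 28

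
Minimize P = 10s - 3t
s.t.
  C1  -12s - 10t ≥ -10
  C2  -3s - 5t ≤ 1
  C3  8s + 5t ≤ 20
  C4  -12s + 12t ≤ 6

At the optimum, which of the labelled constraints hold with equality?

C2 and C4

Corner points and P = 10s - 3t:
  (2, -7/5) → P = 121/5
  (5/22, 8/11) → P = 1/11
  (-7/16, 1/16) → P = -73/16

The minimum is at (-7/16, 1/16). Substituting into each constraint, equality holds for C2 and C4; the remaining constraints have slack.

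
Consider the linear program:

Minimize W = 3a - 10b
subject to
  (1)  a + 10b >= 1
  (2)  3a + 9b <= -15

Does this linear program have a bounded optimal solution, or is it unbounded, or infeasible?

From the feasible point (-53/7, 6/7), moving in the direction (-10, 1) keeps every constraint satisfied while W decreases without bound.

unbounded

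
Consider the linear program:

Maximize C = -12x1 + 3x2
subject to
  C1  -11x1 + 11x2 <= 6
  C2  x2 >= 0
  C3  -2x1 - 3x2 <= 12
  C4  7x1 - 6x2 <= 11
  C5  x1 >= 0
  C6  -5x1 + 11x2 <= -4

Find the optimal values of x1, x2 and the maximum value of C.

Vertices and C = -12x1 + 3x2:
  (11/7, 0) → C = -132/7
  (4/5, 0) → C = -48/5
  (97/47, 27/47) → C = -1083/47

At the optimal vertex, x2 = 0 and -5x1 + 11x2 = -4.
Solving simultaneously gives x1 = 4/5, x2 = 0.

x1 = 4/5, x2 = 0, maximum C = -48/5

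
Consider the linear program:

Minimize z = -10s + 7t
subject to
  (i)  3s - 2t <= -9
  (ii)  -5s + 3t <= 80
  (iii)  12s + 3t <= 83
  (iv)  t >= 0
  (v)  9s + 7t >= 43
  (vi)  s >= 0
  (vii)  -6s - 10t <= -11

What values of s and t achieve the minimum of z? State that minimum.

Extreme points and z = -10s + 7t:
  (139/33, 119/11) → z = 1109/33
  (23/39, 70/13) → z = 1240/39
  (3/17, 1375/51) → z = 9535/51
  (0, 80/3) → z = 560/3
  (0, 43/7) → z = 43

The optimum lies where 3s - 2t = -9 and 9s + 7t = 43.
Solving simultaneously gives s = 23/39, t = 70/13.

s = 23/39, t = 70/13, minimum z = 1240/39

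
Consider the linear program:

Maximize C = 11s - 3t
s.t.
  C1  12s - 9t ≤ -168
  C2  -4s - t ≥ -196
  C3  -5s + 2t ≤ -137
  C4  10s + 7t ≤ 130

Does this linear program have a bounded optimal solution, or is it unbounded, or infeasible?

The boundaries 12s - 9t = -168 and 10s + 7t = 130 meet at (-1/29, 540/29), but that point violates -5s + 2t ≤ -137. Every candidate vertex is excluded by some other constraint, so the feasible region is empty.

infeasible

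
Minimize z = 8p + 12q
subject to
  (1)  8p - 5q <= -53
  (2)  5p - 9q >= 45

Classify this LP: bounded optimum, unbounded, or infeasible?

unbounded

From the feasible point (-702/47, -625/47), moving in the direction (-5, -8) keeps every constraint satisfied while z decreases without bound.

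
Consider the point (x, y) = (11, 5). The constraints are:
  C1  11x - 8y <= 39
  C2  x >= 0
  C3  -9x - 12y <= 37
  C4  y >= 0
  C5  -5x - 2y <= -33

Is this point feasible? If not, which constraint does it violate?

not feasible — violates C1

Constraint C1: 11x - 8y = 81, which is not ≤ 39. All other constraints are satisfied.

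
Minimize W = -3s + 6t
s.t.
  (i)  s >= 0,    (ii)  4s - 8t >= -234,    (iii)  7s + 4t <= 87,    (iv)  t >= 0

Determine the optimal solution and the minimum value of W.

s = 87/7, t = 0, minimum W = -261/7

Feasible corners and W = -3s + 6t:
  (0, 87/4) → W = 261/2
  (0, 0) → W = 0
  (87/7, 0) → W = -261/7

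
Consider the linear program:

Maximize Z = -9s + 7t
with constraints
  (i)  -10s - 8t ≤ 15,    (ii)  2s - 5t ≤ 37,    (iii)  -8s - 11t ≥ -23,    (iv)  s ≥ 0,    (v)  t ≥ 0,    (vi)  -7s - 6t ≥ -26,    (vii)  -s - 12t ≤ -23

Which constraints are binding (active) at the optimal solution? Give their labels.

(iii) and (iv)

Feasible corners and Z = -9s + 7t:
  (0, 23/11) → Z = 161/11
  (23/85, 161/85) → Z = 184/17
  (0, 23/12) → Z = 161/12

The maximum is at (0, 23/11). Substituting into each constraint, equality holds for (iii) and (iv); the remaining constraints have slack.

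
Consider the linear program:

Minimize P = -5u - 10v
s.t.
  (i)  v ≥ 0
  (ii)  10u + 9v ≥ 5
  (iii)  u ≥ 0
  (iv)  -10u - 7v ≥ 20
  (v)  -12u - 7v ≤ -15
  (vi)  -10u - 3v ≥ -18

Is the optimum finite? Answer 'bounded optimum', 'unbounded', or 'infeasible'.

infeasible

The boundaries v = 0 and -12u - 7v = -15 meet at (5/4, 0), but that point violates -10u - 7v ≥ 20. Every candidate vertex is excluded by some other constraint, so the feasible region is empty.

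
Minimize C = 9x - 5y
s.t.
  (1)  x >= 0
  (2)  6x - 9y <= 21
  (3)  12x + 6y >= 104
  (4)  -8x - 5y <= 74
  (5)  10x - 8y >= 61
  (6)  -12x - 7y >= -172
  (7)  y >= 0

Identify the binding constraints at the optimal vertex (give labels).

Vertices and C = 9x - 5y:
  (127/14, 26/7) → C = 883/14
  (113/10, 26/5) → C = 757/10
  (1803/166, 494/83) → C = 11287/166

The minimum is at (127/14, 26/7). Substituting into each constraint, equality holds for (2) and (5); the remaining constraints have slack.

(2) and (5)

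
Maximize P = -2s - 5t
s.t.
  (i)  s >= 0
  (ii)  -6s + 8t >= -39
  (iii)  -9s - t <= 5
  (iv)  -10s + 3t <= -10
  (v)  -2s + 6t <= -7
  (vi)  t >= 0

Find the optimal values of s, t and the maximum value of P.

s = 7/2, t = 0, maximum P = -7

Extreme points and P = -2s - 5t:
  (89/10, 9/5) → P = -134/5
  (13/2, 0) → P = -13
  (7/2, 0) → P = -7

The binding constraints are -2s + 6t = -7 and t = 0.
Solving simultaneously gives s = 7/2, t = 0.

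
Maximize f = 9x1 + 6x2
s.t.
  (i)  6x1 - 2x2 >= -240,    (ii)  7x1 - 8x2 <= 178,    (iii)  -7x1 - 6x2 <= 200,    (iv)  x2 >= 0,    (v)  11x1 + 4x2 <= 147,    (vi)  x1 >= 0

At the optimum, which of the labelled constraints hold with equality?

(v) and (vi)

Vertices and f = 9x1 + 6x2:
  (147/11, 0) → f = 1323/11
  (0, 0) → f = 0
  (0, 147/4) → f = 441/2

The maximum is at (0, 147/4). Substituting into each constraint, equality holds for (v) and (vi); the remaining constraints have slack.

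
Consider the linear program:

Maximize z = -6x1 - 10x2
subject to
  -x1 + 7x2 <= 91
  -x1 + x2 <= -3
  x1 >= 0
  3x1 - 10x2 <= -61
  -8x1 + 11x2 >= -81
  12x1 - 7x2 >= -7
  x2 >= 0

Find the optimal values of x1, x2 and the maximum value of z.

x1 = 13, x2 = 10, maximum z = -178

Vertices and z = -6x1 - 10x2:
  (56/3, 47/3) → z = -806/3
  (1568/45, 809/45) → z = -17498/45
  (13, 10) → z = -178
  (1481/47, 731/47) → z = -16196/47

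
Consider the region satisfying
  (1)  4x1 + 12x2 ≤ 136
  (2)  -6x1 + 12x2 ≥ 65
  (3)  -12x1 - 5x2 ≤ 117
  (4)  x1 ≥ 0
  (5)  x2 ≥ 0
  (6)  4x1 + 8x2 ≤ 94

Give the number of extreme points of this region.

The feasible vertices (each the meet of two boundaries and inside every other half-plane) are:
  (0, 34/3)
  (5/2, 21/2)
  (0, 65/12)
  (19/3, 103/12)

4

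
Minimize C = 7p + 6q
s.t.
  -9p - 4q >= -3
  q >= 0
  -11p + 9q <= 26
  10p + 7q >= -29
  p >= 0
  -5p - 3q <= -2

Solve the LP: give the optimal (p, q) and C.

At the optimal vertex, -9p - 4q = -3 and -5p - 3q = -2.
Solving simultaneously gives p = 1/7, q = 3/7.

p = 1/7, q = 3/7, minimum C = 25/7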